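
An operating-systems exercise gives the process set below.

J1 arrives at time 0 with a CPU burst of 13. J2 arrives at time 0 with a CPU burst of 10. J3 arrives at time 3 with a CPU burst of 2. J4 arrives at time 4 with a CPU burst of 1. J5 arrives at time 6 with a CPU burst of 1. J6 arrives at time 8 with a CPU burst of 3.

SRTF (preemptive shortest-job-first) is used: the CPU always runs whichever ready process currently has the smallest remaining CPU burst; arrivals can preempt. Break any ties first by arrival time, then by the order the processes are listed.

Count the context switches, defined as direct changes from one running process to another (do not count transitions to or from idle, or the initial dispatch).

7

Schedule: | J2 0-3 | J3 3-5 | J4 5-6 | J5 6-7 | J2 7-8 | J6 8-11 | J2 11-17 | J1 17-30 |
Completion: J1=30  J2=17  J3=5  J4=6  J5=7  J6=11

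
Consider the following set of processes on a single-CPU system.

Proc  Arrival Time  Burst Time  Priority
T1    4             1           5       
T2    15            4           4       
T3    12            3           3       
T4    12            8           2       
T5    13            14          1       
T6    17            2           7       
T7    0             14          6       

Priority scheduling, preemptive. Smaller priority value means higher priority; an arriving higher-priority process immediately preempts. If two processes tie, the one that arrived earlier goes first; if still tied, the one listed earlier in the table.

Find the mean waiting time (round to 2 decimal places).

16.43

Timeline: | T7 0-4 | T1 4-5 | T7 5-12 | T4 12-13 | T5 13-27 | T4 27-34 | T3 34-37 | T2 37-41 | T7 41-44 | T6 44-46 |
Completion: T1=5  T2=41  T3=37  T4=34  T5=27  T6=46  T7=44
Turnaround (C−A): T1=1  T2=26  T3=25  T4=22  T5=14  T6=29  T7=44
Waiting times: T1=0, T2=22, T3=22, T4=14, T5=0, T6=27, T7=30
Average waiting = (0+22+22+14+0+27+30) / 7 = 115/7 = 16.43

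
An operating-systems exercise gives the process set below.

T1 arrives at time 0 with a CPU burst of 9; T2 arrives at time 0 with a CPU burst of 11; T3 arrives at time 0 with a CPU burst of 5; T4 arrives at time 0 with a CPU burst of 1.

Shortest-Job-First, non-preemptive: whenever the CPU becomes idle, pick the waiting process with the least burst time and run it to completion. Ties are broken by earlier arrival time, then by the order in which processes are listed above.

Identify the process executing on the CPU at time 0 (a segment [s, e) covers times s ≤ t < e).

Gantt: | T4 0-1 | T3 1-6 | T1 6-15 | T2 15-26 |
Completion: T1=15  T2=26  T3=6  T4=1

T4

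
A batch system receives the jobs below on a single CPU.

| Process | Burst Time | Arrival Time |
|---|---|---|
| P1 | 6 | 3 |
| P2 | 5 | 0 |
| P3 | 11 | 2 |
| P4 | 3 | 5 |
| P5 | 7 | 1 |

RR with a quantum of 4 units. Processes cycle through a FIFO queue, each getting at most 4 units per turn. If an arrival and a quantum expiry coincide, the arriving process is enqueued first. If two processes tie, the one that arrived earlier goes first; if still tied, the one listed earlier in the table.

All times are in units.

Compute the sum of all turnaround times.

110

Schedule: | P2 0-4 | P5 4-8 | P3 8-12 | P1 12-16 | P2 16-17 | P4 17-20 | P5 20-23 | P3 23-27 | P1 27-29 | P3 29-32 |
Completion: P1=29  P2=17  P3=32  P4=20  P5=23
Turnaround = completion − arrival: P1=26, P2=17, P3=30, P4=15, P5=22
Total turnaround = 26 + 17 + 30 + 15 + 22 = 110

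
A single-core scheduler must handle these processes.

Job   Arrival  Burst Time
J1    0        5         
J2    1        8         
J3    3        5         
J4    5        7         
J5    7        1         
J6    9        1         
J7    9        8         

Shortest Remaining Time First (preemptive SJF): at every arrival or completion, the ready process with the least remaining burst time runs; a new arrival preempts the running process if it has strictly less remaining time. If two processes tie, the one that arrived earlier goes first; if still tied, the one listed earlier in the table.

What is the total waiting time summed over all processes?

47

Schedule: | J1 0-5 | J3 5-7 | J5 7-8 | J3 8-9 | J6 9-10 | J3 10-12 | J4 12-19 | J2 19-27 | J7 27-35 |
Completion: J1=5  J2=27  J3=12  J4=19  J5=8  J6=10  J7=35
Waiting = turnaround − burst: J1=0, J2=18, J3=4, J4=7, J5=0, J6=0, J7=18
Total waiting = 0 + 18 + 4 + 7 + 0 + 0 + 18 = 47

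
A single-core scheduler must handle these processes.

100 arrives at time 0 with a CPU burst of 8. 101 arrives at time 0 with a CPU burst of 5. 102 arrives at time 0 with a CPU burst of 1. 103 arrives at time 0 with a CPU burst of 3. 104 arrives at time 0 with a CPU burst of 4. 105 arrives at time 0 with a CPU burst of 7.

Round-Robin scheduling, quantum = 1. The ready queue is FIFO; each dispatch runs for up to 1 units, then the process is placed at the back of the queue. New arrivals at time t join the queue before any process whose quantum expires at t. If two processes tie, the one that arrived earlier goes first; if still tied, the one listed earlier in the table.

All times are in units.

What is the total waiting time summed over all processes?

Schedule: | 100 0-1 | 101 1-2 | 102 2-3 | 103 3-4 | 104 4-5 | 105 5-6 | 100 6-7 | 101 7-8 | 103 8-9 | 104 9-10 | 105 10-11 | 100 11-12 | 101 12-13 | 103 13-14 | 104 14-15 | 105 15-16 | 100 16-17 | 101 17-18 | 104 18-19 | 105 19-20 | 100 20-21 | 101 21-22 | 105 22-23 | 100 23-24 | 105 24-25 | 100 25-26 | 105 26-27 | 100 27-28 |
Completion: 100=28  101=22  102=3  103=14  104=19  105=27
Waiting = turnaround − burst: 100=20, 101=17, 102=2, 103=11, 104=15, 105=20
Total waiting = 20 + 17 + 2 + 11 + 15 + 20 = 85

85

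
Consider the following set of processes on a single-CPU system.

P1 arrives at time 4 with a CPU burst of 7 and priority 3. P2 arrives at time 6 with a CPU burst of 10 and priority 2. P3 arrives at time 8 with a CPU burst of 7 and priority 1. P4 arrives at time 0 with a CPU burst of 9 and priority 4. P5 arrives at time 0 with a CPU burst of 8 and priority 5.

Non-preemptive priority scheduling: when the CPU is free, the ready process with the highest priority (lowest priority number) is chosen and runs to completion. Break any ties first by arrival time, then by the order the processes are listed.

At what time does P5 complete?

Gantt: | P4 0-9 | P3 9-16 | P2 16-26 | P1 26-33 | P5 33-41 |
Completion: P1=33  P2=26  P3=16  P4=9  P5=41

41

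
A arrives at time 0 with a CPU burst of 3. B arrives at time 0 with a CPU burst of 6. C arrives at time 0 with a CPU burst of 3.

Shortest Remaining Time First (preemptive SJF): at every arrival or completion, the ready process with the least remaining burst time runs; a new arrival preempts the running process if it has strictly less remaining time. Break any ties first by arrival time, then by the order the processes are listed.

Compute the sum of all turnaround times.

21

Timeline: | A 0-3 | C 3-6 | B 6-12 |
Completion: A=3  B=12  C=6
Turnaround (C−A): A=3  B=12  C=6
Turnaround = completion − arrival: A=3, B=12, C=6
Total turnaround = 3 + 12 + 6 = 21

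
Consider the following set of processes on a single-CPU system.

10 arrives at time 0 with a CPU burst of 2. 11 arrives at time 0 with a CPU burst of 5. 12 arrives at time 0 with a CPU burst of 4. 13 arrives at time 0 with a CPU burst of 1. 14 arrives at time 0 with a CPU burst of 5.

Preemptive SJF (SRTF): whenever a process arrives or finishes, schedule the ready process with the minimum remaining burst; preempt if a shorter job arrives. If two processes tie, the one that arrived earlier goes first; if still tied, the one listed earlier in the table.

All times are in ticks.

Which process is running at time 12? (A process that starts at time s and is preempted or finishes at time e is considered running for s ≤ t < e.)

Schedule: | 13 0-1 | 10 1-3 | 12 3-7 | 11 7-12 | 14 12-17 |
Completion: 10=3  11=12  12=7  13=1  14=17
Turnaround (C−A): 10=3  11=12  12=7  13=1  14=17

14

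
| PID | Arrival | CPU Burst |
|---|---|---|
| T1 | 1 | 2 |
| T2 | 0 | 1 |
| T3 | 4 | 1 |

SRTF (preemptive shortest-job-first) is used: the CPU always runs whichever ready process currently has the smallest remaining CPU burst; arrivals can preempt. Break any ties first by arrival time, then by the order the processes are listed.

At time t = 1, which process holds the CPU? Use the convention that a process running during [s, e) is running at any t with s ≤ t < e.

T1

Schedule: | T2 0-1 | T1 1-3 | idle 3-4 | T3 4-5 |
Completion: T1=3  T2=1  T3=5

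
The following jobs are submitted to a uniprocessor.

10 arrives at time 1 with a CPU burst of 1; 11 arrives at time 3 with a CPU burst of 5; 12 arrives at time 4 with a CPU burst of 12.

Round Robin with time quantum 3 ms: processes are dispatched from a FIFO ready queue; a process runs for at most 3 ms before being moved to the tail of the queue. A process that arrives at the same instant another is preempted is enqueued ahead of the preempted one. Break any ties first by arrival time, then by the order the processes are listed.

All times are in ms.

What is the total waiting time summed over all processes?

7

Timeline: | idle 0-1 | 10 1-2 | idle 2-3 | 11 3-6 | 12 6-9 | 11 9-11 | 12 11-20 |
Completion: 10=2  11=11  12=20
Turnaround (C−A): 10=1  11=8  12=16
Waiting = turnaround − burst: 10=0, 11=3, 12=4
Total waiting = 0 + 3 + 4 = 7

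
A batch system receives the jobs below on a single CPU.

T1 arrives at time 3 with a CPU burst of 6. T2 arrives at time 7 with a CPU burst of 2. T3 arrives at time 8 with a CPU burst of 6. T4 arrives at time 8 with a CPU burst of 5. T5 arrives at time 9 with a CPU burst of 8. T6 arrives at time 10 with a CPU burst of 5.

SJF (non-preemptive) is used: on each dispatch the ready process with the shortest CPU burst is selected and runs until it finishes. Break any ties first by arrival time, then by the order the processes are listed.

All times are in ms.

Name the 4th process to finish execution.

T6

Schedule: | idle 0-3 | T1 3-9 | T2 9-11 | T4 11-16 | T6 16-21 | T3 21-27 | T5 27-35 |
Completion: T1=9  T2=11  T3=27  T4=16  T5=35  T6=21
Turnaround (C−A): T1=6  T2=4  T3=19  T4=8  T5=26  T6=11
Finish order: T1 → T2 → T4 → T6 → T3 → T5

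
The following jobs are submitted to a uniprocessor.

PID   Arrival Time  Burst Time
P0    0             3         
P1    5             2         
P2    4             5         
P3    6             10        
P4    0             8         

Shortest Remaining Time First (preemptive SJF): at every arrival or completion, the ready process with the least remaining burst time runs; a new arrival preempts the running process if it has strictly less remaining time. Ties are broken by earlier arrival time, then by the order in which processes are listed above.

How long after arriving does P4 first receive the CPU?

3

Schedule: | P0 0-3 | P4 3-4 | P2 4-5 | P1 5-7 | P2 7-11 | P4 11-18 | P3 18-28 |
Completion: P0=3  P1=7  P2=11  P3=28  P4=18
Turnaround (C−A): P0=3  P1=2  P2=7  P3=22  P4=18
Response(P4) = first start − arrival = 3 − 0 = 3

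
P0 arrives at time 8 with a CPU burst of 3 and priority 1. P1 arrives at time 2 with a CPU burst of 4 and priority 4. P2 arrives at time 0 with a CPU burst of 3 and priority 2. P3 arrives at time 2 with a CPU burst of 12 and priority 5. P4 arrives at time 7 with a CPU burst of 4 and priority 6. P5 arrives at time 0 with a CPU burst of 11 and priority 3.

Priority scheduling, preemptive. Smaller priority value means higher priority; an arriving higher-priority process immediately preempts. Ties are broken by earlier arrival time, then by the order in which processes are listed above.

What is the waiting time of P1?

15

Timeline: | P2 0-3 | P5 3-8 | P0 8-11 | P5 11-17 | P1 17-21 | P3 21-33 | P4 33-37 |
Completion: P0=11  P1=21  P2=3  P3=33  P4=37  P5=17
Turnaround (C−A): P0=3  P1=19  P2=3  P3=31  P4=30  P5=17
Waiting(P1) = turnaround − burst = 19 − 4 = 15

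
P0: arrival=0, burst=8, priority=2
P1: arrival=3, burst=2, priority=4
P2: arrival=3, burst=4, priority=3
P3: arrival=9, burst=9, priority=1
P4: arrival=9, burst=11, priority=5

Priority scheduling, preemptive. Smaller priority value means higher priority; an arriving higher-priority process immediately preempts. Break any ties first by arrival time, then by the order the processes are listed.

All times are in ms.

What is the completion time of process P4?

34

Schedule: | P0 0-8 | P2 8-9 | P3 9-18 | P2 18-21 | P1 21-23 | P4 23-34 |
Completion: P0=8  P1=23  P2=21  P3=18  P4=34
Turnaround (C−A): P0=8  P1=20  P2=18  P3=9  P4=25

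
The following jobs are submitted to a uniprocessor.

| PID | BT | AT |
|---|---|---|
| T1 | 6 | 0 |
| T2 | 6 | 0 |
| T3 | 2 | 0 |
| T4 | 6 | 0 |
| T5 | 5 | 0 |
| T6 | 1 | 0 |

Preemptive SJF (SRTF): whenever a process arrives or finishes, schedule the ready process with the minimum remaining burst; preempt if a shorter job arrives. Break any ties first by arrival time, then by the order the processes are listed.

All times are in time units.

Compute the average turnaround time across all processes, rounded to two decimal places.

12.00

Gantt: | T6 0-1 | T3 1-3 | T5 3-8 | T1 8-14 | T2 14-20 | T4 20-26 |
Completion: T1=14  T2=20  T3=3  T4=26  T5=8  T6=1
Turnaround times: T1=14, T2=20, T3=3, T4=26, T5=8, T6=1
Average turnaround = (14+20+3+26+8+1) / 6 = 72/6 = 12.00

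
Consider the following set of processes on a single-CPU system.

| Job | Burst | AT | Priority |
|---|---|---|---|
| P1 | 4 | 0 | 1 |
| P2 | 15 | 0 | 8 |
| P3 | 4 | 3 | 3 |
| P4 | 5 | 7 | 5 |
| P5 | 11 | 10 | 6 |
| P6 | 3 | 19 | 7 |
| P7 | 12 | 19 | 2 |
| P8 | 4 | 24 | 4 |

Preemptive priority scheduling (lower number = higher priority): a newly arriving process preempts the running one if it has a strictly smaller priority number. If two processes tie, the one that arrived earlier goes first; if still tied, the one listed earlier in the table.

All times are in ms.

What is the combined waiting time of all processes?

92

Schedule: | P1 0-4 | P3 4-8 | P4 8-13 | P5 13-19 | P7 19-31 | P8 31-35 | P5 35-40 | P6 40-43 | P2 43-58 |
Completion: P1=4  P2=58  P3=8  P4=13  P5=40  P6=43  P7=31  P8=35
Turnaround (C−A): P1=4  P2=58  P3=5  P4=6  P5=30  P6=24  P7=12  P8=11
Waiting = turnaround − burst: P1=0, P2=43, P3=1, P4=1, P5=19, P6=21, P7=0, P8=7
Total waiting = 0 + 43 + 1 + 1 + 19 + 21 + 0 + 7 = 92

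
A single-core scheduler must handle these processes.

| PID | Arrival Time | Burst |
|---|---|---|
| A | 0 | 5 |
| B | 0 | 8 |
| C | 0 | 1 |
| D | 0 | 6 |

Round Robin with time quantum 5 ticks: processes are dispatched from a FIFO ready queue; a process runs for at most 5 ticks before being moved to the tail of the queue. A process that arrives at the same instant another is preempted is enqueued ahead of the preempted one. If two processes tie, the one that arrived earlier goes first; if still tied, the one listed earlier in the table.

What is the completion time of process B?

19

Timeline: | A 0-5 | B 5-10 | C 10-11 | D 11-16 | B 16-19 | D 19-20 |
Completion: A=5  B=19  C=11  D=20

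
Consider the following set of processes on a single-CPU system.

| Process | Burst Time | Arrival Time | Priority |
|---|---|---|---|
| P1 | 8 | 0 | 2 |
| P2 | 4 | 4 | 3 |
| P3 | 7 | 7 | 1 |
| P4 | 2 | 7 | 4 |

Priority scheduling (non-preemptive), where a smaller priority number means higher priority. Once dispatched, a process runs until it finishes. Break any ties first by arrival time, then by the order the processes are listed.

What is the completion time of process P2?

Gantt: | P1 0-8 | P3 8-15 | P2 15-19 | P4 19-21 |
Completion: P1=8  P2=19  P3=15  P4=21
Turnaround (C−A): P1=8  P2=15  P3=8  P4=14

19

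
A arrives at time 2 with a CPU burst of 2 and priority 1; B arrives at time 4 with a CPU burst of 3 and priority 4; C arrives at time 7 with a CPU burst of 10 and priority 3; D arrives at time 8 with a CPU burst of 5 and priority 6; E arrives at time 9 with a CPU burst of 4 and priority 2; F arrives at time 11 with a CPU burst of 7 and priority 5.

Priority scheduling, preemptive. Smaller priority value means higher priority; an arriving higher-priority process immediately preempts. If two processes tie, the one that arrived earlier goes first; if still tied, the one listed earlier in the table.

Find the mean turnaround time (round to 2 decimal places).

10.83

Schedule: | idle 0-2 | A 2-4 | B 4-7 | C 7-9 | E 9-13 | C 13-21 | F 21-28 | D 28-33 |
Completion: A=4  B=7  C=21  D=33  E=13  F=28
Turnaround times: A=2, B=3, C=14, D=25, E=4, F=17
Average turnaround = (2+3+14+25+4+17) / 6 = 65/6 = 10.83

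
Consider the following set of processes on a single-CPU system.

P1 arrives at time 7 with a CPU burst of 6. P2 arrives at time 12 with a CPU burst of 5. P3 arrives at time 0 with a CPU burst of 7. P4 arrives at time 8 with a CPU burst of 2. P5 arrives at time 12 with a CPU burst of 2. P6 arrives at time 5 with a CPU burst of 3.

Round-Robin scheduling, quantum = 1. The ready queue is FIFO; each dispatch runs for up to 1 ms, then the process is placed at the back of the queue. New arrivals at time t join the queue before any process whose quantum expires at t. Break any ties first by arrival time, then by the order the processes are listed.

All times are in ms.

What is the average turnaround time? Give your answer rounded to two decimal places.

10.00

Gantt: | P3 0-5 | P6 5-6 | P3 6-7 | P6 7-8 | P1 8-9 | P3 9-10 | P4 10-11 | P6 11-12 | P1 12-13 | P4 13-14 | P2 14-15 | P5 15-16 | P1 16-17 | P2 17-18 | P5 18-19 | P1 19-20 | P2 20-21 | P1 21-22 | P2 22-23 | P1 23-24 | P2 24-25 |
Completion: P1=24  P2=25  P3=10  P4=14  P5=19  P6=12
Turnaround times: P1=17, P2=13, P3=10, P4=6, P5=7, P6=7
Average turnaround = (17+13+10+6+7+7) / 6 = 60/6 = 10.00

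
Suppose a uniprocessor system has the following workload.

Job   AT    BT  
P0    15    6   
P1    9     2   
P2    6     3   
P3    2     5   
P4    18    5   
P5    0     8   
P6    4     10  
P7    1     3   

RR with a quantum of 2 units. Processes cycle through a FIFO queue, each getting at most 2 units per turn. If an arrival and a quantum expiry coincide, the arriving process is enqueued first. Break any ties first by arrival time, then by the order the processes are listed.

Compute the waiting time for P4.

17

Timeline: | P5 0-2 | P7 2-4 | P3 4-6 | P5 6-8 | P6 8-10 | P7 10-11 | P2 11-13 | P3 13-15 | P5 15-17 | P1 17-19 | P6 19-21 | P2 21-22 | P0 22-24 | P3 24-25 | P5 25-27 | P4 27-29 | P6 29-31 | P0 31-33 | P4 33-35 | P6 35-37 | P0 37-39 | P4 39-40 | P6 40-42 |
Completion: P0=39  P1=19  P2=22  P3=25  P4=40  P5=27  P6=42  P7=11
Turnaround (C−A): P0=24  P1=10  P2=16  P3=23  P4=22  P5=27  P6=38  P7=10
Waiting(P4) = turnaround − burst = 22 − 5 = 17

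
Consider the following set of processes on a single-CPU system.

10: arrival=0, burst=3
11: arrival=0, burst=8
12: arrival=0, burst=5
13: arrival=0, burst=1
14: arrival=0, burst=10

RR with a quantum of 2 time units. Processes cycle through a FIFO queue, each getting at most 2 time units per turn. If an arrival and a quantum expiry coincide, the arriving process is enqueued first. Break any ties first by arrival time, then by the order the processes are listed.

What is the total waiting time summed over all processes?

59

Timeline: | 10 0-2 | 11 2-4 | 12 4-6 | 13 6-7 | 14 7-9 | 10 9-10 | 11 10-12 | 12 12-14 | 14 14-16 | 11 16-18 | 12 18-19 | 14 19-21 | 11 21-23 | 14 23-27 |
Completion: 10=10  11=23  12=19  13=7  14=27
Waiting = turnaround − burst: 10=7, 11=15, 12=14, 13=6, 14=17
Total waiting = 7 + 15 + 14 + 6 + 17 = 59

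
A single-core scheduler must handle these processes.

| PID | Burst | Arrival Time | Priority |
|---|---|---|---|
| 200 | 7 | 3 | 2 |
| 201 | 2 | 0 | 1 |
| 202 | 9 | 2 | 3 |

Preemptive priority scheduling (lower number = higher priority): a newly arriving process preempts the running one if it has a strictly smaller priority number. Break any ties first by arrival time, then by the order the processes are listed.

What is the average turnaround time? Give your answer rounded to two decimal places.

8.33

Schedule: | 201 0-2 | 202 2-3 | 200 3-10 | 202 10-18 |
Completion: 200=10  201=2  202=18
Turnaround (C−A): 200=7  201=2  202=16
Turnaround times: 200=7, 201=2, 202=16
Average turnaround = (7+2+16) / 3 = 25/3 = 8.33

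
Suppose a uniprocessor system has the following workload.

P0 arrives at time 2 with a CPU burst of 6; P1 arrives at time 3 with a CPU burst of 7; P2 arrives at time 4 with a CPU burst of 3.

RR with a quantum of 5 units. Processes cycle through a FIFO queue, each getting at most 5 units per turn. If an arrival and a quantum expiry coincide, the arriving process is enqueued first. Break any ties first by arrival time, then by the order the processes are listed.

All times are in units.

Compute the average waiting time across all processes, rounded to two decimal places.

Gantt: | idle 0-2 | P0 2-7 | P1 7-12 | P2 12-15 | P0 15-16 | P1 16-18 |
Completion: P0=16  P1=18  P2=15
Waiting times: P0=8, P1=8, P2=8
Average waiting = (8+8+8) / 3 = 24/3 = 8.00

8.00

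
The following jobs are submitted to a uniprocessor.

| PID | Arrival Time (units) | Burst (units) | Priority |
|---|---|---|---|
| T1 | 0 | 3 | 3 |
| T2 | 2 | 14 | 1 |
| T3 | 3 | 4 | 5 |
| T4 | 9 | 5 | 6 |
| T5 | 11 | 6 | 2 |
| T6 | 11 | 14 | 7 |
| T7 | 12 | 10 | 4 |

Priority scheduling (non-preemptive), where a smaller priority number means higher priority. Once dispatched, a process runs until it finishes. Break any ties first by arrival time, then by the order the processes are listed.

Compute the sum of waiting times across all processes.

Timeline: | T1 0-3 | T2 3-17 | T5 17-23 | T7 23-33 | T3 33-37 | T4 37-42 | T6 42-56 |
Completion: T1=3  T2=17  T3=37  T4=42  T5=23  T6=56  T7=33
Waiting = turnaround − burst: T1=0, T2=1, T3=30, T4=28, T5=6, T6=31, T7=11
Total waiting = 0 + 1 + 30 + 28 + 6 + 31 + 11 = 107

107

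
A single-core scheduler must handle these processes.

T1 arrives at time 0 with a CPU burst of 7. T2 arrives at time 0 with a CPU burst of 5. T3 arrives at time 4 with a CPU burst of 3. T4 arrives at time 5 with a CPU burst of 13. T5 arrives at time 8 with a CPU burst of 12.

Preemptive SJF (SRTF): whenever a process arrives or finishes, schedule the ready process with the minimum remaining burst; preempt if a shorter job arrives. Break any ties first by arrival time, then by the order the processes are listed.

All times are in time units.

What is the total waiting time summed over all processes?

Timeline: | T2 0-5 | T3 5-8 | T1 8-15 | T5 15-27 | T4 27-40 |
Completion: T1=15  T2=5  T3=8  T4=40  T5=27
Turnaround (C−A): T1=15  T2=5  T3=4  T4=35  T5=19
Waiting = turnaround − burst: T1=8, T2=0, T3=1, T4=22, T5=7
Total waiting = 8 + 0 + 1 + 22 + 7 = 38

38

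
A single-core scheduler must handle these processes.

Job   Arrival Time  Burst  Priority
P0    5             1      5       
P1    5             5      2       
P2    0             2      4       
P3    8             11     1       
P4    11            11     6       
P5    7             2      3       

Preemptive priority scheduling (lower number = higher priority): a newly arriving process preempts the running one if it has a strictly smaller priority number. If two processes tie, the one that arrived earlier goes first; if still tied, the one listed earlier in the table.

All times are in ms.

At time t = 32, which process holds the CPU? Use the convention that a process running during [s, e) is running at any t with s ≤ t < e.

Gantt: | P2 0-2 | idle 2-5 | P1 5-8 | P3 8-19 | P1 19-21 | P5 21-23 | P0 23-24 | P4 24-35 |
Completion: P0=24  P1=21  P2=2  P3=19  P4=35  P5=23
Turnaround (C−A): P0=19  P1=16  P2=2  P3=11  P4=24  P5=16

P4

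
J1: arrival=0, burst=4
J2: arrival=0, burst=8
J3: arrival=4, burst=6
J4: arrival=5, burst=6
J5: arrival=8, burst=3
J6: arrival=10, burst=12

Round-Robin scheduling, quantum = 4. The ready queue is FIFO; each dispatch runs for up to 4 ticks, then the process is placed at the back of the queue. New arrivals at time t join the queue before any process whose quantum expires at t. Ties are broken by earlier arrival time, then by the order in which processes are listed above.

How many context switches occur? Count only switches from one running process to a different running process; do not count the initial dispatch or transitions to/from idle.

9

Timeline: | J1 0-4 | J2 4-8 | J3 8-12 | J4 12-16 | J5 16-19 | J2 19-23 | J6 23-27 | J3 27-29 | J4 29-31 | J6 31-39 |
Completion: J1=4  J2=23  J3=29  J4=31  J5=19  J6=39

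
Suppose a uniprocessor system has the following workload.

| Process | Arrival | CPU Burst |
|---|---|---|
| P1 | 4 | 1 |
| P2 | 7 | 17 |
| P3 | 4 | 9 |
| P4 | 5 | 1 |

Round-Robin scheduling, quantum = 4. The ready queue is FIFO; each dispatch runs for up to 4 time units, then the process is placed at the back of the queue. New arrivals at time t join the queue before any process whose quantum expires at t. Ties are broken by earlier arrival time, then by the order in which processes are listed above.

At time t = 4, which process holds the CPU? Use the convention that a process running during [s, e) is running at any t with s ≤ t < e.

Schedule: | idle 0-4 | P1 4-5 | P3 5-9 | P4 9-10 | P2 10-14 | P3 14-18 | P2 18-22 | P3 22-23 | P2 23-32 |
Completion: P1=5  P2=32  P3=23  P4=10

P1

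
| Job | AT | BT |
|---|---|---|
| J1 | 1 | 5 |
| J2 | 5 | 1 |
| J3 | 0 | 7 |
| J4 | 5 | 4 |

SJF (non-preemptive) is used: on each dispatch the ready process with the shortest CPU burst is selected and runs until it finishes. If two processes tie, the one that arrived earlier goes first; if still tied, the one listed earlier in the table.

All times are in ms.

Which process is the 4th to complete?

Timeline: | J3 0-7 | J2 7-8 | J4 8-12 | J1 12-17 |
Completion: J1=17  J2=8  J3=7  J4=12
Turnaround (C−A): J1=16  J2=3  J3=7  J4=7
Finish order: J3 → J2 → J4 → J1

J1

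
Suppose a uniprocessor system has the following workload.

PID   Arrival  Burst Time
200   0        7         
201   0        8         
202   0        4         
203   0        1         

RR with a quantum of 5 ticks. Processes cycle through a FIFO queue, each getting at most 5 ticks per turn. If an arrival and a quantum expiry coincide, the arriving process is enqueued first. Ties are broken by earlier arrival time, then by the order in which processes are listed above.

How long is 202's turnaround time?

14

Timeline: | 200 0-5 | 201 5-10 | 202 10-14 | 203 14-15 | 200 15-17 | 201 17-20 |
Completion: 200=17  201=20  202=14  203=15
Turnaround (C−A): 200=17  201=20  202=14  203=15
Turnaround(202) = completion − arrival = 14 − 0 = 14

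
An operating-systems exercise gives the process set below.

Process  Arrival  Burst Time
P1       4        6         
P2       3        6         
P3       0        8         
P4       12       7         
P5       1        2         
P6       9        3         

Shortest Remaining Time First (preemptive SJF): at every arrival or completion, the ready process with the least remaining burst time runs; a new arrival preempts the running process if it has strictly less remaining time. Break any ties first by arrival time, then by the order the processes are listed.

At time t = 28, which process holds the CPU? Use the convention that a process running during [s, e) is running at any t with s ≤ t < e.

P4

Timeline: | P3 0-1 | P5 1-3 | P2 3-9 | P6 9-12 | P1 12-18 | P3 18-25 | P4 25-32 |
Completion: P1=18  P2=9  P3=25  P4=32  P5=3  P6=12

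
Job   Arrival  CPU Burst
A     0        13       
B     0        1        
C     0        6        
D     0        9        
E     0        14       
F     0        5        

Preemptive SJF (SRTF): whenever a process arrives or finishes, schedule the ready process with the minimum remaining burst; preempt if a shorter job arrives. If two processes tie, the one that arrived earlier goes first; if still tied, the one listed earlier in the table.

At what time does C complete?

Gantt: | B 0-1 | F 1-6 | C 6-12 | D 12-21 | A 21-34 | E 34-48 |
Completion: A=34  B=1  C=12  D=21  E=48  F=6
Turnaround (C−A): A=34  B=1  C=12  D=21  E=48  F=6

12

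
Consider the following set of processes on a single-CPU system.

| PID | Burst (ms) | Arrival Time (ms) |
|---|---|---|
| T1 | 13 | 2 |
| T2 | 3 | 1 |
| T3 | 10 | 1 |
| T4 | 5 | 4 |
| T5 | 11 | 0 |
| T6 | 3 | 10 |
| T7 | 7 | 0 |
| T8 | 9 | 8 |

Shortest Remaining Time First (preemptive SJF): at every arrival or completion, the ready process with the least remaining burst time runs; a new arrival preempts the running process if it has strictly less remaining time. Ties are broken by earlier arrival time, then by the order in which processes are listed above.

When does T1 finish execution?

61

Gantt: | T7 0-1 | T2 1-4 | T4 4-9 | T7 9-10 | T6 10-13 | T7 13-18 | T8 18-27 | T3 27-37 | T5 37-48 | T1 48-61 |
Completion: T1=61  T2=4  T3=37  T4=9  T5=48  T6=13  T7=18  T8=27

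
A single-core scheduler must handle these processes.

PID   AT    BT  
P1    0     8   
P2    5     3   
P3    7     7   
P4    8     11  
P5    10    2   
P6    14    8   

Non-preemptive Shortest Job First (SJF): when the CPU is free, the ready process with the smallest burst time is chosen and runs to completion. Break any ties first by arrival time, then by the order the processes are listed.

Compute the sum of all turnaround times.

75

Timeline: | P1 0-8 | P2 8-11 | P5 11-13 | P3 13-20 | P6 20-28 | P4 28-39 |
Completion: P1=8  P2=11  P3=20  P4=39  P5=13  P6=28
Turnaround = completion − arrival: P1=8, P2=6, P3=13, P4=31, P5=3, P6=14
Total turnaround = 8 + 6 + 13 + 31 + 3 + 14 = 75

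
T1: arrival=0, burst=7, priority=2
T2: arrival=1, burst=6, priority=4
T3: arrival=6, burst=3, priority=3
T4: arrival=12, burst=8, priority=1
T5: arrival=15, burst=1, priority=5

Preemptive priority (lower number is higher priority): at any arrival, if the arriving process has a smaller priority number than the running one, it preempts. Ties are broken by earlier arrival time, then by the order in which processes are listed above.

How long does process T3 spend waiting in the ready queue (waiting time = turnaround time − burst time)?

1

Timeline: | T1 0-7 | T3 7-10 | T2 10-12 | T4 12-20 | T2 20-24 | T5 24-25 |
Completion: T1=7  T2=24  T3=10  T4=20  T5=25
Waiting(T3) = turnaround − burst = 4 − 3 = 1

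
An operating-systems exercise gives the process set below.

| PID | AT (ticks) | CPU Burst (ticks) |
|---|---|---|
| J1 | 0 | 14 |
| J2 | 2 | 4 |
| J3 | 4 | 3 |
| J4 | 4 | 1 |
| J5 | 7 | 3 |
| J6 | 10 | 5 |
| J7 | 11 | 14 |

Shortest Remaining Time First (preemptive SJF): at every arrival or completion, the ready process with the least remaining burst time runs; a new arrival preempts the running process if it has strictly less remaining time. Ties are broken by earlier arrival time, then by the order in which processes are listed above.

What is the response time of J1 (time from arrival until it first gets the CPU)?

0

Gantt: | J1 0-2 | J2 2-4 | J4 4-5 | J2 5-7 | J3 7-10 | J5 10-13 | J6 13-18 | J1 18-30 | J7 30-44 |
Completion: J1=30  J2=7  J3=10  J4=5  J5=13  J6=18  J7=44
Response(J1) = first start − arrival = 0 − 0 = 0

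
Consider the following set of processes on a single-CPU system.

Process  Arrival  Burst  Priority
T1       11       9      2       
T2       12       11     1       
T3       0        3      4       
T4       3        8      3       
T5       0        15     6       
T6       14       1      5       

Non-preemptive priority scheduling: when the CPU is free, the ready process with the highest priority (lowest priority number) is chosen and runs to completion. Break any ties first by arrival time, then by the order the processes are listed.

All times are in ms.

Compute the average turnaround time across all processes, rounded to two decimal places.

17.33

Timeline: | T3 0-3 | T4 3-11 | T1 11-20 | T2 20-31 | T6 31-32 | T5 32-47 |
Completion: T1=20  T2=31  T3=3  T4=11  T5=47  T6=32
Turnaround times: T1=9, T2=19, T3=3, T4=8, T5=47, T6=18
Average turnaround = (9+19+3+8+47+18) / 6 = 104/6 = 17.33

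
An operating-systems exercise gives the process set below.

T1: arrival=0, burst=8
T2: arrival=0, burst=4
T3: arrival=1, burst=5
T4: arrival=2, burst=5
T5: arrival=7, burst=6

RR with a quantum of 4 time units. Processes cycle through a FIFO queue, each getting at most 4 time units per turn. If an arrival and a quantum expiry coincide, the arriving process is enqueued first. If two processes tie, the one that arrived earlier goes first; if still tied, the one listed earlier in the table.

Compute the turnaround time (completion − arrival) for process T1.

20

Schedule: | T1 0-4 | T2 4-8 | T3 8-12 | T4 12-16 | T1 16-20 | T5 20-24 | T3 24-25 | T4 25-26 | T5 26-28 |
Completion: T1=20  T2=8  T3=25  T4=26  T5=28
Turnaround (C−A): T1=20  T2=8  T3=24  T4=24  T5=21
Turnaround(T1) = completion − arrival = 20 − 0 = 20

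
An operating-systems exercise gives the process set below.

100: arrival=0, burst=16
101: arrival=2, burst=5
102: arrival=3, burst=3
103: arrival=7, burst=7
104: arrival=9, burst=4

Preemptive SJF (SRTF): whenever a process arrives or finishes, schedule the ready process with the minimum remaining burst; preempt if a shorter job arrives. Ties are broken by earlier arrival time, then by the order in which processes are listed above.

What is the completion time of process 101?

Schedule: | 100 0-2 | 101 2-3 | 102 3-6 | 101 6-10 | 104 10-14 | 103 14-21 | 100 21-35 |
Completion: 100=35  101=10  102=6  103=21  104=14
Turnaround (C−A): 100=35  101=8  102=3  103=14  104=5

10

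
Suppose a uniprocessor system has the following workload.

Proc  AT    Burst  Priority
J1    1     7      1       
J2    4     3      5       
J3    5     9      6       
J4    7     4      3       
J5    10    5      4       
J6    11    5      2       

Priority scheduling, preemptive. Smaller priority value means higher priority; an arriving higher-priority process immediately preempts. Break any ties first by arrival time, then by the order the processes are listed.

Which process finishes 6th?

J3

Gantt: | idle 0-1 | J1 1-8 | J4 8-11 | J6 11-16 | J4 16-17 | J5 17-22 | J2 22-25 | J3 25-34 |
Completion: J1=8  J2=25  J3=34  J4=17  J5=22  J6=16
Turnaround (C−A): J1=7  J2=21  J3=29  J4=10  J5=12  J6=5
Finish order: J1 → J6 → J4 → J5 → J2 → J3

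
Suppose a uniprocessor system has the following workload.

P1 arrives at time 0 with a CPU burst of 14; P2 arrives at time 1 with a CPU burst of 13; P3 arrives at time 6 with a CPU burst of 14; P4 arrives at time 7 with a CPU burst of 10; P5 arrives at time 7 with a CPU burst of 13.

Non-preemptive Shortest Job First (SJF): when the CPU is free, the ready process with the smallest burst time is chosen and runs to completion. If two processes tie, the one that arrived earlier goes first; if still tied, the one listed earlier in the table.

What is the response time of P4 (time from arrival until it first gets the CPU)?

7

Gantt: | P1 0-14 | P4 14-24 | P2 24-37 | P5 37-50 | P3 50-64 |
Completion: P1=14  P2=37  P3=64  P4=24  P5=50
Turnaround (C−A): P1=14  P2=36  P3=58  P4=17  P5=43
Response(P4) = first start − arrival = 14 − 7 = 7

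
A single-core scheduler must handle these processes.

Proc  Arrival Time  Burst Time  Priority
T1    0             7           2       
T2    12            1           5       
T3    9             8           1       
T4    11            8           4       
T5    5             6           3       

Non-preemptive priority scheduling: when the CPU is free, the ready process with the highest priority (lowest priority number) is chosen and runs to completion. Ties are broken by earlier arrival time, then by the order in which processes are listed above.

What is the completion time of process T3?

21

Timeline: | T1 0-7 | T5 7-13 | T3 13-21 | T4 21-29 | T2 29-30 |
Completion: T1=7  T2=30  T3=21  T4=29  T5=13
Turnaround (C−A): T1=7  T2=18  T3=12  T4=18  T5=8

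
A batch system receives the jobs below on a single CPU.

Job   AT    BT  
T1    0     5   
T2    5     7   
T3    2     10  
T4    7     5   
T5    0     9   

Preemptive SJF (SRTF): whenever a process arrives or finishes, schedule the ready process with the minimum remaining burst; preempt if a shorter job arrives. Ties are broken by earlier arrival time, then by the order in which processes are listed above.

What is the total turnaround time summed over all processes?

82

Gantt: | T1 0-5 | T2 5-12 | T4 12-17 | T5 17-26 | T3 26-36 |
Completion: T1=5  T2=12  T3=36  T4=17  T5=26
Turnaround (C−A): T1=5  T2=7  T3=34  T4=10  T5=26
Turnaround = completion − arrival: T1=5, T2=7, T3=34, T4=10, T5=26
Total turnaround = 5 + 7 + 34 + 10 + 26 = 82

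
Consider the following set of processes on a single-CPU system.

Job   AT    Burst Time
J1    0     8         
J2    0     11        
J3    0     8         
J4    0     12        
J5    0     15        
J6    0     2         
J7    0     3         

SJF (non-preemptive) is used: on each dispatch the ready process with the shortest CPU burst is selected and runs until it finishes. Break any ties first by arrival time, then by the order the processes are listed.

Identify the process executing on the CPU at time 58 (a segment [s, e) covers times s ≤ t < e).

J5

Gantt: | J6 0-2 | J7 2-5 | J1 5-13 | J3 13-21 | J2 21-32 | J4 32-44 | J5 44-59 |
Completion: J1=13  J2=32  J3=21  J4=44  J5=59  J6=2  J7=5
Turnaround (C−A): J1=13  J2=32  J3=21  J4=44  J5=59  J6=2  J7=5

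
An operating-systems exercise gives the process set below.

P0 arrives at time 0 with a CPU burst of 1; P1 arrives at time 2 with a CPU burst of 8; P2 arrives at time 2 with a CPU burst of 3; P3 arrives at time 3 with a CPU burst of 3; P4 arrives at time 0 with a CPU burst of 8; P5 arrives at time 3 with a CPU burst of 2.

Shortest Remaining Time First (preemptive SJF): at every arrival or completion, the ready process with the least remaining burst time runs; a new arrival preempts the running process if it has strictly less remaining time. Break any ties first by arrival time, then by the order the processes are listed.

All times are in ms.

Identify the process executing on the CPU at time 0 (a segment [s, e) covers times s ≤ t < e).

Schedule: | P0 0-1 | P4 1-2 | P2 2-5 | P5 5-7 | P3 7-10 | P4 10-17 | P1 17-25 |
Completion: P0=1  P1=25  P2=5  P3=10  P4=17  P5=7

P0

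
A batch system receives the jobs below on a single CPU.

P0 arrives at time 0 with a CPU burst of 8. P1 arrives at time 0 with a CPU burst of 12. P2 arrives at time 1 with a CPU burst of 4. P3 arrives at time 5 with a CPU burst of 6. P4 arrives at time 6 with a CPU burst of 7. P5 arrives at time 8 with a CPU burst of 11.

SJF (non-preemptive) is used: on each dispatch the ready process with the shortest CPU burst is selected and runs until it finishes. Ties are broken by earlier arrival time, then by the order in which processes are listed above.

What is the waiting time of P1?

36

Gantt: | P0 0-8 | P2 8-12 | P3 12-18 | P4 18-25 | P5 25-36 | P1 36-48 |
Completion: P0=8  P1=48  P2=12  P3=18  P4=25  P5=36
Turnaround (C−A): P0=8  P1=48  P2=11  P3=13  P4=19  P5=28
Waiting(P1) = turnaround − burst = 48 − 12 = 36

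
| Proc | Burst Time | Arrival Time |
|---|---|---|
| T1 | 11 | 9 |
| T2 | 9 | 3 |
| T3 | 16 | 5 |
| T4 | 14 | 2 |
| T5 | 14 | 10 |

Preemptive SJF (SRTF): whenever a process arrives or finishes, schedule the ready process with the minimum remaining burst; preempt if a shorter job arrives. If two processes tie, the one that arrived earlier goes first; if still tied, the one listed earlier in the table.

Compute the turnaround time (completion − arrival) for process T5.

Timeline: | idle 0-2 | T4 2-3 | T2 3-12 | T1 12-23 | T4 23-36 | T5 36-50 | T3 50-66 |
Completion: T1=23  T2=12  T3=66  T4=36  T5=50
Turnaround (C−A): T1=14  T2=9  T3=61  T4=34  T5=40
Turnaround(T5) = completion − arrival = 50 − 10 = 40

40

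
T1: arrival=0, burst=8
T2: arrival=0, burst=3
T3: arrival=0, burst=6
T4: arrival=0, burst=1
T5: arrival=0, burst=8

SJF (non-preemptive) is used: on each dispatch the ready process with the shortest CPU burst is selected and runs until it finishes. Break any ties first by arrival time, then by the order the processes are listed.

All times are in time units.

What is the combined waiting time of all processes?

33

Gantt: | T4 0-1 | T2 1-4 | T3 4-10 | T1 10-18 | T5 18-26 |
Completion: T1=18  T2=4  T3=10  T4=1  T5=26
Turnaround (C−A): T1=18  T2=4  T3=10  T4=1  T5=26
Waiting = turnaround − burst: T1=10, T2=1, T3=4, T4=0, T5=18
Total waiting = 10 + 1 + 4 + 0 + 18 = 33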